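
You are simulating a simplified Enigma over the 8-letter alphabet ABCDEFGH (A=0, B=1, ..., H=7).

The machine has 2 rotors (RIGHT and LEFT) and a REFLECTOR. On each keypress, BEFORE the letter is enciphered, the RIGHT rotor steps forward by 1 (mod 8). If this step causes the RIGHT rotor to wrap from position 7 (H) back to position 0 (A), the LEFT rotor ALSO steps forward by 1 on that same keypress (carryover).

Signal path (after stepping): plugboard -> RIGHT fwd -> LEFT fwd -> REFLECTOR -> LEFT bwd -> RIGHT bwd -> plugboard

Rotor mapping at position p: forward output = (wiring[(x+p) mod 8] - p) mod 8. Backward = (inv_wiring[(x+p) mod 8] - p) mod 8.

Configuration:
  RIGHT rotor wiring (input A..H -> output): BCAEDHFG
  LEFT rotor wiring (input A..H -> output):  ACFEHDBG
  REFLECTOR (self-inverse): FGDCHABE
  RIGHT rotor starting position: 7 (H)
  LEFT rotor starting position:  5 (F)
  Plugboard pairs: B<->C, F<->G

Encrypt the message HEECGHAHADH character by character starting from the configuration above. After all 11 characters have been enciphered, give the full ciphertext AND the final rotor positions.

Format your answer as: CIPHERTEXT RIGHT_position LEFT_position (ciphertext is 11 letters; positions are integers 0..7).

Char 1 ('H'): step: R->0, L->6 (L advanced); H->plug->H->R->G->L->B->refl->G->L'->F->R'->G->plug->F
Char 2 ('E'): step: R->1, L=6; E->plug->E->R->G->L->B->refl->G->L'->F->R'->G->plug->F
Char 3 ('E'): step: R->2, L=6; E->plug->E->R->D->L->E->refl->H->L'->E->R'->F->plug->G
Char 4 ('C'): step: R->3, L=6; C->plug->B->R->A->L->D->refl->C->L'->C->R'->D->plug->D
Char 5 ('G'): step: R->4, L=6; G->plug->F->R->G->L->B->refl->G->L'->F->R'->E->plug->E
Char 6 ('H'): step: R->5, L=6; H->plug->H->R->G->L->B->refl->G->L'->F->R'->E->plug->E
Char 7 ('A'): step: R->6, L=6; A->plug->A->R->H->L->F->refl->A->L'->B->R'->H->plug->H
Char 8 ('H'): step: R->7, L=6; H->plug->H->R->G->L->B->refl->G->L'->F->R'->E->plug->E
Char 9 ('A'): step: R->0, L->7 (L advanced); A->plug->A->R->B->L->B->refl->G->L'->D->R'->E->plug->E
Char 10 ('D'): step: R->1, L=7; D->plug->D->R->C->L->D->refl->C->L'->H->R'->B->plug->C
Char 11 ('H'): step: R->2, L=7; H->plug->H->R->A->L->H->refl->E->L'->G->R'->A->plug->A
Final: ciphertext=FFGDEEHEECA, RIGHT=2, LEFT=7

Answer: FFGDEEHEECA 2 7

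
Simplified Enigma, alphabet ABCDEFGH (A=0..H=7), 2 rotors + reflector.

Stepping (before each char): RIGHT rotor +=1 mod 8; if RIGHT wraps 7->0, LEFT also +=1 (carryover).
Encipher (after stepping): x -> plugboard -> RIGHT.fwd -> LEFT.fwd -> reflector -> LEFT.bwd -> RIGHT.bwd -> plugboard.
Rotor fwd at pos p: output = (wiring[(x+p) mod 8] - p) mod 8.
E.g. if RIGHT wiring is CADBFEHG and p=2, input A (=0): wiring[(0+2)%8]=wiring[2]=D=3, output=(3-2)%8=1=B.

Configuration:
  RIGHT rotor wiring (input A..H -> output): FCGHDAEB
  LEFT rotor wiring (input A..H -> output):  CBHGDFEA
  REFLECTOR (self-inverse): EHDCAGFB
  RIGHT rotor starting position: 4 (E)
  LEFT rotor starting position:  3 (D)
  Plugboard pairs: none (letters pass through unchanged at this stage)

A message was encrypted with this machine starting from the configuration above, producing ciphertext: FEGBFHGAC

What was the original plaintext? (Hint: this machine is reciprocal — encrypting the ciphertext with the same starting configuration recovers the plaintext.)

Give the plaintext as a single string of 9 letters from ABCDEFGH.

Char 1 ('F'): step: R->5, L=3; F->plug->F->R->B->L->A->refl->E->L'->H->R'->B->plug->B
Char 2 ('E'): step: R->6, L=3; E->plug->E->R->A->L->D->refl->C->L'->C->R'->H->plug->H
Char 3 ('G'): step: R->7, L=3; G->plug->G->R->B->L->A->refl->E->L'->H->R'->D->plug->D
Char 4 ('B'): step: R->0, L->4 (L advanced); B->plug->B->R->C->L->A->refl->E->L'->D->R'->E->plug->E
Char 5 ('F'): step: R->1, L=4; F->plug->F->R->D->L->E->refl->A->L'->C->R'->D->plug->D
Char 6 ('H'): step: R->2, L=4; H->plug->H->R->A->L->H->refl->B->L'->B->R'->C->plug->C
Char 7 ('G'): step: R->3, L=4; G->plug->G->R->H->L->C->refl->D->L'->G->R'->E->plug->E
Char 8 ('A'): step: R->4, L=4; A->plug->A->R->H->L->C->refl->D->L'->G->R'->F->plug->F
Char 9 ('C'): step: R->5, L=4; C->plug->C->R->E->L->G->refl->F->L'->F->R'->E->plug->E

Answer: BHDEDCEFE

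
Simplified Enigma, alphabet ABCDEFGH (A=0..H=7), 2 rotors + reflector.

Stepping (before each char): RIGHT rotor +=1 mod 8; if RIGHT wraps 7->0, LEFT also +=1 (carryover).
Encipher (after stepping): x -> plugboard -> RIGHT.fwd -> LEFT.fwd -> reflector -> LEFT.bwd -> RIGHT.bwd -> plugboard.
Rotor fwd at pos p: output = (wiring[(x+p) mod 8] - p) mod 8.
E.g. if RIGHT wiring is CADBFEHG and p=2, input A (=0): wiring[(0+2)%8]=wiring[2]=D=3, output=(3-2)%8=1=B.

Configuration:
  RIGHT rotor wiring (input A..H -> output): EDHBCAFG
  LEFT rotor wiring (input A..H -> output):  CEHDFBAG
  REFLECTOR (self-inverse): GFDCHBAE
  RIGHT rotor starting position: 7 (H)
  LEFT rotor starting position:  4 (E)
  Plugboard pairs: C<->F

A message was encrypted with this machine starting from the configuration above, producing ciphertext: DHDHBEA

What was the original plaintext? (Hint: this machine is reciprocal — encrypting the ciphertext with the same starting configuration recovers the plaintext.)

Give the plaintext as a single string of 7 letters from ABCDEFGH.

Char 1 ('D'): step: R->0, L->5 (L advanced); D->plug->D->R->B->L->D->refl->C->L'->F->R'->G->plug->G
Char 2 ('H'): step: R->1, L=5; H->plug->H->R->D->L->F->refl->B->L'->C->R'->A->plug->A
Char 3 ('D'): step: R->2, L=5; D->plug->D->R->G->L->G->refl->A->L'->H->R'->B->plug->B
Char 4 ('H'): step: R->3, L=5; H->plug->H->R->E->L->H->refl->E->L'->A->R'->G->plug->G
Char 5 ('B'): step: R->4, L=5; B->plug->B->R->E->L->H->refl->E->L'->A->R'->E->plug->E
Char 6 ('E'): step: R->5, L=5; E->plug->E->R->G->L->G->refl->A->L'->H->R'->D->plug->D
Char 7 ('A'): step: R->6, L=5; A->plug->A->R->H->L->A->refl->G->L'->G->R'->C->plug->F

Answer: GABGEDF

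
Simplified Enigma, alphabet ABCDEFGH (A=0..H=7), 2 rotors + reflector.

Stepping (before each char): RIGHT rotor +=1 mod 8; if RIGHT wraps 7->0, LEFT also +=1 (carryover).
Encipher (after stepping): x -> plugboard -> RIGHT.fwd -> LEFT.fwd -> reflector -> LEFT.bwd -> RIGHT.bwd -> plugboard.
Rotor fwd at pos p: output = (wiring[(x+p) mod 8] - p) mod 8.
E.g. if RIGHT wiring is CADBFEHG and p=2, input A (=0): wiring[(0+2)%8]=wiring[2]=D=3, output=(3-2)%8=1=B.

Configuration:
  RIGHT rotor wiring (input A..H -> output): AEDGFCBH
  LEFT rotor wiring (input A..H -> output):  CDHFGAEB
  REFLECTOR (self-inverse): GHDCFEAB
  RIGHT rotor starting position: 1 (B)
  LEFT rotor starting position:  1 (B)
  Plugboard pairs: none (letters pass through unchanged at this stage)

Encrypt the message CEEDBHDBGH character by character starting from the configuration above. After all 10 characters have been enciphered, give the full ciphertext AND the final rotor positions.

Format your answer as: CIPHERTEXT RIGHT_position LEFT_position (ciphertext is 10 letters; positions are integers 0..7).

Answer: HCGCDGCFCB 3 2

Derivation:
Char 1 ('C'): step: R->2, L=1; C->plug->C->R->D->L->F->refl->E->L'->C->R'->H->plug->H
Char 2 ('E'): step: R->3, L=1; E->plug->E->R->E->L->H->refl->B->L'->H->R'->C->plug->C
Char 3 ('E'): step: R->4, L=1; E->plug->E->R->E->L->H->refl->B->L'->H->R'->G->plug->G
Char 4 ('D'): step: R->5, L=1; D->plug->D->R->D->L->F->refl->E->L'->C->R'->C->plug->C
Char 5 ('B'): step: R->6, L=1; B->plug->B->R->B->L->G->refl->A->L'->G->R'->D->plug->D
Char 6 ('H'): step: R->7, L=1; H->plug->H->R->C->L->E->refl->F->L'->D->R'->G->plug->G
Char 7 ('D'): step: R->0, L->2 (L advanced); D->plug->D->R->G->L->A->refl->G->L'->D->R'->C->plug->C
Char 8 ('B'): step: R->1, L=2; B->plug->B->R->C->L->E->refl->F->L'->A->R'->F->plug->F
Char 9 ('G'): step: R->2, L=2; G->plug->G->R->G->L->A->refl->G->L'->D->R'->C->plug->C
Char 10 ('H'): step: R->3, L=2; H->plug->H->R->A->L->F->refl->E->L'->C->R'->B->plug->B
Final: ciphertext=HCGCDGCFCB, RIGHT=3, LEFT=2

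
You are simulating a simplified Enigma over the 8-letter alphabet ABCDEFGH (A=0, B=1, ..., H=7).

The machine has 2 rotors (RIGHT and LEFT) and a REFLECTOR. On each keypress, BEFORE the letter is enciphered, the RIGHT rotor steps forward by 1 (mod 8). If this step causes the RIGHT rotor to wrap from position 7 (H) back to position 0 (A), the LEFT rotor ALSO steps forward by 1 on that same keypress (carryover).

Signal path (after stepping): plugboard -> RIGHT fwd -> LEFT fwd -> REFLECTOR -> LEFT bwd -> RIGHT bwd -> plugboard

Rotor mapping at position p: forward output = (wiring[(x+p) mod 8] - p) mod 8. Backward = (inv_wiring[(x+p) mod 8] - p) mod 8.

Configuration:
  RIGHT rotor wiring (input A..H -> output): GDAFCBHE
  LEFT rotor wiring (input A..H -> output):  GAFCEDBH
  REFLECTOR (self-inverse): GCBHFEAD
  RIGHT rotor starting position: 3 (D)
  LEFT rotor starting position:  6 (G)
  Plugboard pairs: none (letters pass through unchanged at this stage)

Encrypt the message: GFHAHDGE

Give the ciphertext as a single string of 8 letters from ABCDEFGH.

Char 1 ('G'): step: R->4, L=6; G->plug->G->R->E->L->H->refl->D->L'->A->R'->D->plug->D
Char 2 ('F'): step: R->5, L=6; F->plug->F->R->D->L->C->refl->B->L'->B->R'->D->plug->D
Char 3 ('H'): step: R->6, L=6; H->plug->H->R->D->L->C->refl->B->L'->B->R'->A->plug->A
Char 4 ('A'): step: R->7, L=6; A->plug->A->R->F->L->E->refl->F->L'->H->R'->B->plug->B
Char 5 ('H'): step: R->0, L->7 (L advanced); H->plug->H->R->E->L->D->refl->H->L'->B->R'->F->plug->F
Char 6 ('D'): step: R->1, L=7; D->plug->D->R->B->L->H->refl->D->L'->E->R'->C->plug->C
Char 7 ('G'): step: R->2, L=7; G->plug->G->R->E->L->D->refl->H->L'->B->R'->H->plug->H
Char 8 ('E'): step: R->3, L=7; E->plug->E->R->B->L->H->refl->D->L'->E->R'->D->plug->D

Answer: DDABFCHD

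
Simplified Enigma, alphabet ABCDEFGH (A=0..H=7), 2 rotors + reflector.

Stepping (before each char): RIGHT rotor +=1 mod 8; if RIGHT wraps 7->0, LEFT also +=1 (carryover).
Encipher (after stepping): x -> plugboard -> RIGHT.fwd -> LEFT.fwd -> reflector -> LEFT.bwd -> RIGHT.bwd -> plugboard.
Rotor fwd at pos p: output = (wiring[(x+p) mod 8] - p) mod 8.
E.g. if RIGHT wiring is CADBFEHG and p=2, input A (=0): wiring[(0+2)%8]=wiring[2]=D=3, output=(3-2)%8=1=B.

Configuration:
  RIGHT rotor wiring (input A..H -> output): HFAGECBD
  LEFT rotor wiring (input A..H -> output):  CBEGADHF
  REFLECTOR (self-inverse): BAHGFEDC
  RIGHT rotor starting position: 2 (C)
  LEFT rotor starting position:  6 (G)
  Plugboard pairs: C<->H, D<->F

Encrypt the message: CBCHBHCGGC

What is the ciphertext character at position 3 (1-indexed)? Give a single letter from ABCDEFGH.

Char 1 ('C'): step: R->3, L=6; C->plug->H->R->F->L->A->refl->B->L'->A->R'->E->plug->E
Char 2 ('B'): step: R->4, L=6; B->plug->B->R->G->L->C->refl->H->L'->B->R'->F->plug->D
Char 3 ('C'): step: R->5, L=6; C->plug->H->R->H->L->F->refl->E->L'->C->R'->D->plug->F

F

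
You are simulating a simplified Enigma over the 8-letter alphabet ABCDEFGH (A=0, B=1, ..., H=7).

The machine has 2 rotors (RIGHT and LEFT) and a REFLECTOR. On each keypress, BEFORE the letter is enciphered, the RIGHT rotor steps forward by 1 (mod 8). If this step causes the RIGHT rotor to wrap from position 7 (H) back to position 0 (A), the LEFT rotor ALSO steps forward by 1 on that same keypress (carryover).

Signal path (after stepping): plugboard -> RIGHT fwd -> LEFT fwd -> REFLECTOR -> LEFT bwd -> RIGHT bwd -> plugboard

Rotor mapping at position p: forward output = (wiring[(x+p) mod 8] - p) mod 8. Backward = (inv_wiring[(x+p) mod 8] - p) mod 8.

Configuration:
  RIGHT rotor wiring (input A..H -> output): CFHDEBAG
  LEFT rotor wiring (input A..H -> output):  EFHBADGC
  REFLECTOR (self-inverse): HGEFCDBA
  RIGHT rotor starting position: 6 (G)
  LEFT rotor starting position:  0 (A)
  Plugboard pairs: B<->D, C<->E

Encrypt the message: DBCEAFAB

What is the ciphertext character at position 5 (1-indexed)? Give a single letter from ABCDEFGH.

Char 1 ('D'): step: R->7, L=0; D->plug->B->R->D->L->B->refl->G->L'->G->R'->C->plug->E
Char 2 ('B'): step: R->0, L->1 (L advanced); B->plug->D->R->D->L->H->refl->A->L'->C->R'->A->plug->A
Char 3 ('C'): step: R->1, L=1; C->plug->E->R->A->L->E->refl->C->L'->E->R'->A->plug->A
Char 4 ('E'): step: R->2, L=1; E->plug->C->R->C->L->A->refl->H->L'->D->R'->H->plug->H
Char 5 ('A'): step: R->3, L=1; A->plug->A->R->A->L->E->refl->C->L'->E->R'->H->plug->H

H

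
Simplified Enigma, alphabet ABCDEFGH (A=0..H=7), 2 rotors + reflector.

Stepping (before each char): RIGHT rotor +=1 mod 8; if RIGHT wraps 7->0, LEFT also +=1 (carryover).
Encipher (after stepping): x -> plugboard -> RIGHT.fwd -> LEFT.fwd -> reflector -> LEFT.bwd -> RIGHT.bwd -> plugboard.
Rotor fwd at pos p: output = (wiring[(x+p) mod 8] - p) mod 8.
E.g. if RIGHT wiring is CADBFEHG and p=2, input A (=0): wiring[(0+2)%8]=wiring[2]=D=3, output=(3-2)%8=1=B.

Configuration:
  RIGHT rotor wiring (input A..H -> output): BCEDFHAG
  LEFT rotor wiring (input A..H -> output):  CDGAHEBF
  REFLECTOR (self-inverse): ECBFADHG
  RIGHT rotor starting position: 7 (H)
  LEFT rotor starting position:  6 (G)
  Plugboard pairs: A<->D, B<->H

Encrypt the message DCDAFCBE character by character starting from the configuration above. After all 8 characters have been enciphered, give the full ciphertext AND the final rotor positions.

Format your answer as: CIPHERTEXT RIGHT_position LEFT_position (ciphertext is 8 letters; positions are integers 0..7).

Answer: BGAHDGED 7 7

Derivation:
Char 1 ('D'): step: R->0, L->7 (L advanced); D->plug->A->R->B->L->D->refl->F->L'->G->R'->H->plug->B
Char 2 ('C'): step: R->1, L=7; C->plug->C->R->C->L->E->refl->A->L'->F->R'->G->plug->G
Char 3 ('D'): step: R->2, L=7; D->plug->A->R->C->L->E->refl->A->L'->F->R'->D->plug->A
Char 4 ('A'): step: R->3, L=7; A->plug->D->R->F->L->A->refl->E->L'->C->R'->B->plug->H
Char 5 ('F'): step: R->4, L=7; F->plug->F->R->G->L->F->refl->D->L'->B->R'->A->plug->D
Char 6 ('C'): step: R->5, L=7; C->plug->C->R->B->L->D->refl->F->L'->G->R'->G->plug->G
Char 7 ('B'): step: R->6, L=7; B->plug->H->R->B->L->D->refl->F->L'->G->R'->E->plug->E
Char 8 ('E'): step: R->7, L=7; E->plug->E->R->E->L->B->refl->C->L'->H->R'->A->plug->D
Final: ciphertext=BGAHDGED, RIGHT=7, LEFT=7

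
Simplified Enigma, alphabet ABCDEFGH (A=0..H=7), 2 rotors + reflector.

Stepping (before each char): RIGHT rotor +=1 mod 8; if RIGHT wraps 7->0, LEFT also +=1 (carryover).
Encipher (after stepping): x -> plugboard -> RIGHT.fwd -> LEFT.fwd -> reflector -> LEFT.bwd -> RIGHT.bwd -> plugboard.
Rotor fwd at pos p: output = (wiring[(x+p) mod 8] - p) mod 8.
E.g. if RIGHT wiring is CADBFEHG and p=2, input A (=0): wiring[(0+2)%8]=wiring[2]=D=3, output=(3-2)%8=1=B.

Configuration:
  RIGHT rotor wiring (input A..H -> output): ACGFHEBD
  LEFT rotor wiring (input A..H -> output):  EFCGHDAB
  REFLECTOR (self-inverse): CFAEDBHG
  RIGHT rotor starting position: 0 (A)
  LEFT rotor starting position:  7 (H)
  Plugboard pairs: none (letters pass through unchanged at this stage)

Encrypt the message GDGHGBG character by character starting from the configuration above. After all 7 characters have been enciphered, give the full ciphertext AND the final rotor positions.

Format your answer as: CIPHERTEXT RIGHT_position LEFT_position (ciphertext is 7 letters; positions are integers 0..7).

Char 1 ('G'): step: R->1, L=7; G->plug->G->R->C->L->G->refl->H->L'->E->R'->C->plug->C
Char 2 ('D'): step: R->2, L=7; D->plug->D->R->C->L->G->refl->H->L'->E->R'->A->plug->A
Char 3 ('G'): step: R->3, L=7; G->plug->G->R->H->L->B->refl->F->L'->B->R'->C->plug->C
Char 4 ('H'): step: R->4, L=7; H->plug->H->R->B->L->F->refl->B->L'->H->R'->D->plug->D
Char 5 ('G'): step: R->5, L=7; G->plug->G->R->A->L->C->refl->A->L'->F->R'->E->plug->E
Char 6 ('B'): step: R->6, L=7; B->plug->B->R->F->L->A->refl->C->L'->A->R'->E->plug->E
Char 7 ('G'): step: R->7, L=7; G->plug->G->R->F->L->A->refl->C->L'->A->R'->F->plug->F
Final: ciphertext=CACDEEF, RIGHT=7, LEFT=7

Answer: CACDEEF 7 7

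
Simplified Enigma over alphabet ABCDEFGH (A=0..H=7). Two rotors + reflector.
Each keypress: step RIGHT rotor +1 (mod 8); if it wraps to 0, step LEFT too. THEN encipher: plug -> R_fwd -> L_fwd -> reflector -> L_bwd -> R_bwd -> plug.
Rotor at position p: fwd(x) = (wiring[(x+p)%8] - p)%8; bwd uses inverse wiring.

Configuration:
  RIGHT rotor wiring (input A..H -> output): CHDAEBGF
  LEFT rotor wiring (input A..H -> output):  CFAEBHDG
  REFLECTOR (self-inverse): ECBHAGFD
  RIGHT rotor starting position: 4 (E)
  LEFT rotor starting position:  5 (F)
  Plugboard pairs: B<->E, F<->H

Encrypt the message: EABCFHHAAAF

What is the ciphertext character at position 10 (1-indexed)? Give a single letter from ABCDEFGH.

Char 1 ('E'): step: R->5, L=5; E->plug->B->R->B->L->G->refl->F->L'->D->R'->G->plug->G
Char 2 ('A'): step: R->6, L=5; A->plug->A->R->A->L->C->refl->B->L'->C->R'->F->plug->H
Char 3 ('B'): step: R->7, L=5; B->plug->E->R->B->L->G->refl->F->L'->D->R'->B->plug->E
Char 4 ('C'): step: R->0, L->6 (L advanced); C->plug->C->R->D->L->H->refl->D->L'->G->R'->G->plug->G
Char 5 ('F'): step: R->1, L=6; F->plug->H->R->B->L->A->refl->E->L'->C->R'->B->plug->E
Char 6 ('H'): step: R->2, L=6; H->plug->F->R->D->L->H->refl->D->L'->G->R'->B->plug->E
Char 7 ('H'): step: R->3, L=6; H->plug->F->R->H->L->B->refl->C->L'->E->R'->G->plug->G
Char 8 ('A'): step: R->4, L=6; A->plug->A->R->A->L->F->refl->G->L'->F->R'->B->plug->E
Char 9 ('A'): step: R->5, L=6; A->plug->A->R->E->L->C->refl->B->L'->H->R'->H->plug->F
Char 10 ('A'): step: R->6, L=6; A->plug->A->R->A->L->F->refl->G->L'->F->R'->E->plug->B

B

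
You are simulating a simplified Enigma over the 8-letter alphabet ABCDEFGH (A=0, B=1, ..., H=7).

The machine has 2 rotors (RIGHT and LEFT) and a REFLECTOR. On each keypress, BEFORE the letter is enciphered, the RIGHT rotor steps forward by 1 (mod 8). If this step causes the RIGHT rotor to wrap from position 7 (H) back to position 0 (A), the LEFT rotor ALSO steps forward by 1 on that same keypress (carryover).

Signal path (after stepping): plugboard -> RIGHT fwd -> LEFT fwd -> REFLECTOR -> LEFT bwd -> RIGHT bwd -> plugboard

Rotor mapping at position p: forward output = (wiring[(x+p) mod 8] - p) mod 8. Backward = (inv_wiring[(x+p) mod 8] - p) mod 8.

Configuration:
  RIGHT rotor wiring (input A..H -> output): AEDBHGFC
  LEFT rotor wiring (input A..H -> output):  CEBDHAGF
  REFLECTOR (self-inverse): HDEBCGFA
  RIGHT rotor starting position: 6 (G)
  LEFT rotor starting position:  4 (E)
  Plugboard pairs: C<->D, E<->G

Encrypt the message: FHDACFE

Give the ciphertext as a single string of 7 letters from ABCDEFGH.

Answer: ABEFBDH

Derivation:
Char 1 ('F'): step: R->7, L=4; F->plug->F->R->A->L->D->refl->B->L'->D->R'->A->plug->A
Char 2 ('H'): step: R->0, L->5 (L advanced); H->plug->H->R->C->L->A->refl->H->L'->E->R'->B->plug->B
Char 3 ('D'): step: R->1, L=5; D->plug->C->R->A->L->D->refl->B->L'->B->R'->G->plug->E
Char 4 ('A'): step: R->2, L=5; A->plug->A->R->B->L->B->refl->D->L'->A->R'->F->plug->F
Char 5 ('C'): step: R->3, L=5; C->plug->D->R->C->L->A->refl->H->L'->E->R'->B->plug->B
Char 6 ('F'): step: R->4, L=5; F->plug->F->R->A->L->D->refl->B->L'->B->R'->C->plug->D
Char 7 ('E'): step: R->5, L=5; E->plug->G->R->E->L->H->refl->A->L'->C->R'->H->plug->H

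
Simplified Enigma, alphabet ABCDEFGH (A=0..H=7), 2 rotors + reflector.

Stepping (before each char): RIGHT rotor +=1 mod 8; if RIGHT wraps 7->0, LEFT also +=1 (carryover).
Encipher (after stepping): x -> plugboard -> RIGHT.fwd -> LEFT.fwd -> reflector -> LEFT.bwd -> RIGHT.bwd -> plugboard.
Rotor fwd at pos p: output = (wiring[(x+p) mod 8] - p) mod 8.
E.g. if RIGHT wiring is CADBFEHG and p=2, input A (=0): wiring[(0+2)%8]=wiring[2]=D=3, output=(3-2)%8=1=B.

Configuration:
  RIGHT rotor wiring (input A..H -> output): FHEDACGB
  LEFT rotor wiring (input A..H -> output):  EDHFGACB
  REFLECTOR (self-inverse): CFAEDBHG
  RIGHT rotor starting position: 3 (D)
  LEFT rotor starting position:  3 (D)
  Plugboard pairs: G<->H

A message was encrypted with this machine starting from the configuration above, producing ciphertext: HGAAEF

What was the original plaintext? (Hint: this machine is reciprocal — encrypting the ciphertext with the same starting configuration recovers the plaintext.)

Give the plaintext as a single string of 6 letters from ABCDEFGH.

Answer: BCEDCC

Derivation:
Char 1 ('H'): step: R->4, L=3; H->plug->G->R->A->L->C->refl->A->L'->G->R'->B->plug->B
Char 2 ('G'): step: R->5, L=3; G->plug->H->R->D->L->H->refl->G->L'->E->R'->C->plug->C
Char 3 ('A'): step: R->6, L=3; A->plug->A->R->A->L->C->refl->A->L'->G->R'->E->plug->E
Char 4 ('A'): step: R->7, L=3; A->plug->A->R->C->L->F->refl->B->L'->F->R'->D->plug->D
Char 5 ('E'): step: R->0, L->4 (L advanced); E->plug->E->R->A->L->C->refl->A->L'->E->R'->C->plug->C
Char 6 ('F'): step: R->1, L=4; F->plug->F->R->F->L->H->refl->G->L'->C->R'->C->plug->C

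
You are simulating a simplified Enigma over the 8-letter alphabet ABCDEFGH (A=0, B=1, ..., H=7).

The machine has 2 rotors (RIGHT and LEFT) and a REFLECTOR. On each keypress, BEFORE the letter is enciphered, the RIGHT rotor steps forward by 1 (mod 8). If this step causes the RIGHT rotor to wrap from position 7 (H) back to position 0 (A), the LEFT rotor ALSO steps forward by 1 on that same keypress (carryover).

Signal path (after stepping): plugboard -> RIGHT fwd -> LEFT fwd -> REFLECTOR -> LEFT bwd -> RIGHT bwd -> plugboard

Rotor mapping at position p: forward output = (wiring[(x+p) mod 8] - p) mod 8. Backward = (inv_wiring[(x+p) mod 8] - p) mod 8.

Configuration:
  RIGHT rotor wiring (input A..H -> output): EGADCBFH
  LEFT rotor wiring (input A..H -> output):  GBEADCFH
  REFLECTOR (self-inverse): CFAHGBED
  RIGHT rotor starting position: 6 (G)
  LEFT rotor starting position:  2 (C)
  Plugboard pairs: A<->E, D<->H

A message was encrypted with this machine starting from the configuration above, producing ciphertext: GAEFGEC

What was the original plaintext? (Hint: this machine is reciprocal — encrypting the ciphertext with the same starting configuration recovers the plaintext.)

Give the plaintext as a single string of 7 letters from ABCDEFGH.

Char 1 ('G'): step: R->7, L=2; G->plug->G->R->C->L->B->refl->F->L'->F->R'->B->plug->B
Char 2 ('A'): step: R->0, L->3 (L advanced); A->plug->E->R->C->L->H->refl->D->L'->F->R'->G->plug->G
Char 3 ('E'): step: R->1, L=3; E->plug->A->R->F->L->D->refl->H->L'->C->R'->C->plug->C
Char 4 ('F'): step: R->2, L=3; F->plug->F->R->F->L->D->refl->H->L'->C->R'->G->plug->G
Char 5 ('G'): step: R->3, L=3; G->plug->G->R->D->L->C->refl->A->L'->B->R'->F->plug->F
Char 6 ('E'): step: R->4, L=3; E->plug->A->R->G->L->G->refl->E->L'->E->R'->G->plug->G
Char 7 ('C'): step: R->5, L=3; C->plug->C->R->C->L->H->refl->D->L'->F->R'->H->plug->D

Answer: BGCGFGD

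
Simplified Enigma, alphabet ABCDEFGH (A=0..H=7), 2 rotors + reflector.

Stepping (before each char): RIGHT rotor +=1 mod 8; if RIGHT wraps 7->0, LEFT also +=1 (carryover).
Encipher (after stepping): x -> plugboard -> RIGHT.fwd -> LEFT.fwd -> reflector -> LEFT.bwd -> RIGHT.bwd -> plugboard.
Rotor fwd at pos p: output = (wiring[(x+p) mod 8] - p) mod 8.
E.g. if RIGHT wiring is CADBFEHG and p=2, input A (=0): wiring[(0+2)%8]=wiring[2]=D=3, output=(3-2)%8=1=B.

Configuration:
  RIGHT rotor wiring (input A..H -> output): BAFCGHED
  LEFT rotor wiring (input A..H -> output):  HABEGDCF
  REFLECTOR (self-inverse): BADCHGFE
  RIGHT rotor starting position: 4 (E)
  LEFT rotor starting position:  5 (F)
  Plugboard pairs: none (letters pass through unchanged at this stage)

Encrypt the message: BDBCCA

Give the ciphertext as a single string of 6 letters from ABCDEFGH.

Char 1 ('B'): step: R->5, L=5; B->plug->B->R->H->L->B->refl->A->L'->C->R'->A->plug->A
Char 2 ('D'): step: R->6, L=5; D->plug->D->R->C->L->A->refl->B->L'->H->R'->E->plug->E
Char 3 ('B'): step: R->7, L=5; B->plug->B->R->C->L->A->refl->B->L'->H->R'->F->plug->F
Char 4 ('C'): step: R->0, L->6 (L advanced); C->plug->C->R->F->L->G->refl->F->L'->H->R'->F->plug->F
Char 5 ('C'): step: R->1, L=6; C->plug->C->R->B->L->H->refl->E->L'->A->R'->H->plug->H
Char 6 ('A'): step: R->2, L=6; A->plug->A->R->D->L->C->refl->D->L'->E->R'->C->plug->C

Answer: AEFFHC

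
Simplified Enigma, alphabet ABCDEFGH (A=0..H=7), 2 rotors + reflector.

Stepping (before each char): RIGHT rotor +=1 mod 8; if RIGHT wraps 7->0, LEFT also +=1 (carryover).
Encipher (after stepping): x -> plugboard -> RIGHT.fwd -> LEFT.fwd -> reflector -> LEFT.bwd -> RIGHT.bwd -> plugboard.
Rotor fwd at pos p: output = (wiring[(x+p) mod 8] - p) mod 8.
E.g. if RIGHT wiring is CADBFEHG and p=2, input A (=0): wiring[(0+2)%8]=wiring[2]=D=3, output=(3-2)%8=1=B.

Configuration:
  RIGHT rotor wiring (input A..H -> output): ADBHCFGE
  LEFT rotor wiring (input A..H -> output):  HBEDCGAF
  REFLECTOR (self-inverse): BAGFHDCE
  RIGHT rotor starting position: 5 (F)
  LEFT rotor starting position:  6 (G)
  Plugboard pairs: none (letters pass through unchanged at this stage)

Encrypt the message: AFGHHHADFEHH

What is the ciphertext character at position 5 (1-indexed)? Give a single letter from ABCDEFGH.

Char 1 ('A'): step: R->6, L=6; A->plug->A->R->A->L->C->refl->G->L'->E->R'->G->plug->G
Char 2 ('F'): step: R->7, L=6; F->plug->F->R->D->L->D->refl->F->L'->F->R'->A->plug->A
Char 3 ('G'): step: R->0, L->7 (L advanced); G->plug->G->R->G->L->H->refl->E->L'->E->R'->H->plug->H
Char 4 ('H'): step: R->1, L=7; H->plug->H->R->H->L->B->refl->A->L'->B->R'->D->plug->D
Char 5 ('H'): step: R->2, L=7; H->plug->H->R->B->L->A->refl->B->L'->H->R'->A->plug->A

A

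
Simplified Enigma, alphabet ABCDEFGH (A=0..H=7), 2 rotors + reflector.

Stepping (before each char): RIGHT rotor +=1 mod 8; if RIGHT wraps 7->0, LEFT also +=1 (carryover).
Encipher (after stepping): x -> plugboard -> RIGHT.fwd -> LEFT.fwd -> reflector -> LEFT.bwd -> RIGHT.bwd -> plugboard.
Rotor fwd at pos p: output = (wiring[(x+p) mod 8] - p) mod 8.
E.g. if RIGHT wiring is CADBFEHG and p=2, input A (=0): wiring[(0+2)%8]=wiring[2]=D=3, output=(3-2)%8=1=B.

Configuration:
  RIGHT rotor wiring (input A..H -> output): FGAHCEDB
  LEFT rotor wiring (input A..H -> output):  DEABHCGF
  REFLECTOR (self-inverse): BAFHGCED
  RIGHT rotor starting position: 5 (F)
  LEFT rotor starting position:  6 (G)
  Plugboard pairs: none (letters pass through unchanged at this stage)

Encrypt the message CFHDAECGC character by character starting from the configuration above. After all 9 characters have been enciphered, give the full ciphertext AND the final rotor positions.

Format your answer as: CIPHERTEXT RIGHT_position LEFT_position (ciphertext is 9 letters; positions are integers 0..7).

Answer: BCCGFBACH 6 7

Derivation:
Char 1 ('C'): step: R->6, L=6; C->plug->C->R->H->L->E->refl->G->L'->D->R'->B->plug->B
Char 2 ('F'): step: R->7, L=6; F->plug->F->R->D->L->G->refl->E->L'->H->R'->C->plug->C
Char 3 ('H'): step: R->0, L->7 (L advanced); H->plug->H->R->B->L->E->refl->G->L'->A->R'->C->plug->C
Char 4 ('D'): step: R->1, L=7; D->plug->D->R->B->L->E->refl->G->L'->A->R'->G->plug->G
Char 5 ('A'): step: R->2, L=7; A->plug->A->R->G->L->D->refl->H->L'->H->R'->F->plug->F
Char 6 ('E'): step: R->3, L=7; E->plug->E->R->G->L->D->refl->H->L'->H->R'->B->plug->B
Char 7 ('C'): step: R->4, L=7; C->plug->C->R->H->L->H->refl->D->L'->G->R'->A->plug->A
Char 8 ('G'): step: R->5, L=7; G->plug->G->R->C->L->F->refl->C->L'->E->R'->C->plug->C
Char 9 ('C'): step: R->6, L=7; C->plug->C->R->H->L->H->refl->D->L'->G->R'->H->plug->H
Final: ciphertext=BCCGFBACH, RIGHT=6, LEFT=7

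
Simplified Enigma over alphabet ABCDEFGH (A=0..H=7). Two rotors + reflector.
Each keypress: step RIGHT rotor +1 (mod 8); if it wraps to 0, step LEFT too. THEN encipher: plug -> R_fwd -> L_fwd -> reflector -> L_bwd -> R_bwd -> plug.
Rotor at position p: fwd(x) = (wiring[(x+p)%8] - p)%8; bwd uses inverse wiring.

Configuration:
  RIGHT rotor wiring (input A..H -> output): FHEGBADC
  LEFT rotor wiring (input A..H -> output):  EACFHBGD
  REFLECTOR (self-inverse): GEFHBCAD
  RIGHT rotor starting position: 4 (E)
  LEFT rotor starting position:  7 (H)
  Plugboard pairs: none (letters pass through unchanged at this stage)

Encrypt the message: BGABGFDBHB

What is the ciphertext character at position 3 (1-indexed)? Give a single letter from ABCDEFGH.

Char 1 ('B'): step: R->5, L=7; B->plug->B->R->G->L->C->refl->F->L'->B->R'->G->plug->G
Char 2 ('G'): step: R->6, L=7; G->plug->G->R->D->L->D->refl->H->L'->H->R'->C->plug->C
Char 3 ('A'): step: R->7, L=7; A->plug->A->R->D->L->D->refl->H->L'->H->R'->E->plug->E

E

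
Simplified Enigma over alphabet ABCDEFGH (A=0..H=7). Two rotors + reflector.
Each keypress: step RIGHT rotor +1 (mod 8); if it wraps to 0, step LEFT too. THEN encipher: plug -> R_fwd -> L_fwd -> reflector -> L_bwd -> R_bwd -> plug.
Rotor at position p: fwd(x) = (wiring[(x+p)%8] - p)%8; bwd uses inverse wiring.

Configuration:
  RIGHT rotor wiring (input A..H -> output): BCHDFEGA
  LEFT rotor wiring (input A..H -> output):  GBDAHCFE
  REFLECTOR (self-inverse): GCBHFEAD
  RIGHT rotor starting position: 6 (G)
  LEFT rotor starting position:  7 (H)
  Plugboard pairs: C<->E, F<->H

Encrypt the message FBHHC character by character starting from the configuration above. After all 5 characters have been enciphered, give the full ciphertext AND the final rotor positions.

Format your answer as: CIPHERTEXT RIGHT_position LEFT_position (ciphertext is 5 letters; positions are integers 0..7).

Answer: GHAGE 3 0

Derivation:
Char 1 ('F'): step: R->7, L=7; F->plug->H->R->H->L->G->refl->A->L'->F->R'->G->plug->G
Char 2 ('B'): step: R->0, L->0 (L advanced); B->plug->B->R->C->L->D->refl->H->L'->E->R'->F->plug->H
Char 3 ('H'): step: R->1, L=0; H->plug->F->R->F->L->C->refl->B->L'->B->R'->A->plug->A
Char 4 ('H'): step: R->2, L=0; H->plug->F->R->G->L->F->refl->E->L'->H->R'->G->plug->G
Char 5 ('C'): step: R->3, L=0; C->plug->E->R->F->L->C->refl->B->L'->B->R'->C->plug->E
Final: ciphertext=GHAGE, RIGHT=3, LEFT=0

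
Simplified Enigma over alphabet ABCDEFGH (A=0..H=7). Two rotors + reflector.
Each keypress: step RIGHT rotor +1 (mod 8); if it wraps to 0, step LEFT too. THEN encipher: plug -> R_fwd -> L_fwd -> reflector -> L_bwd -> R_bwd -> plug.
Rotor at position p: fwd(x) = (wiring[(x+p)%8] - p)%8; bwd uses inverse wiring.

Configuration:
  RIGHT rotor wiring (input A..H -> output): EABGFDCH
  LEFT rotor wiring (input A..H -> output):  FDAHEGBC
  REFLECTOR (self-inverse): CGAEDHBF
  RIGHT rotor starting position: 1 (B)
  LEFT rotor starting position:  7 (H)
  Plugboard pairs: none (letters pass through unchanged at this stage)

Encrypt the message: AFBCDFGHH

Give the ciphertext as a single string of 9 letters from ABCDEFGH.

Char 1 ('A'): step: R->2, L=7; A->plug->A->R->H->L->C->refl->A->L'->E->R'->B->plug->B
Char 2 ('F'): step: R->3, L=7; F->plug->F->R->B->L->G->refl->B->L'->D->R'->A->plug->A
Char 3 ('B'): step: R->4, L=7; B->plug->B->R->H->L->C->refl->A->L'->E->R'->F->plug->F
Char 4 ('C'): step: R->5, L=7; C->plug->C->R->C->L->E->refl->D->L'->A->R'->H->plug->H
Char 5 ('D'): step: R->6, L=7; D->plug->D->R->C->L->E->refl->D->L'->A->R'->F->plug->F
Char 6 ('F'): step: R->7, L=7; F->plug->F->R->G->L->H->refl->F->L'->F->R'->B->plug->B
Char 7 ('G'): step: R->0, L->0 (L advanced); G->plug->G->R->C->L->A->refl->C->L'->H->R'->H->plug->H
Char 8 ('H'): step: R->1, L=0; H->plug->H->R->D->L->H->refl->F->L'->A->R'->B->plug->B
Char 9 ('H'): step: R->2, L=0; H->plug->H->R->G->L->B->refl->G->L'->F->R'->F->plug->F

Answer: BAFHFBHBF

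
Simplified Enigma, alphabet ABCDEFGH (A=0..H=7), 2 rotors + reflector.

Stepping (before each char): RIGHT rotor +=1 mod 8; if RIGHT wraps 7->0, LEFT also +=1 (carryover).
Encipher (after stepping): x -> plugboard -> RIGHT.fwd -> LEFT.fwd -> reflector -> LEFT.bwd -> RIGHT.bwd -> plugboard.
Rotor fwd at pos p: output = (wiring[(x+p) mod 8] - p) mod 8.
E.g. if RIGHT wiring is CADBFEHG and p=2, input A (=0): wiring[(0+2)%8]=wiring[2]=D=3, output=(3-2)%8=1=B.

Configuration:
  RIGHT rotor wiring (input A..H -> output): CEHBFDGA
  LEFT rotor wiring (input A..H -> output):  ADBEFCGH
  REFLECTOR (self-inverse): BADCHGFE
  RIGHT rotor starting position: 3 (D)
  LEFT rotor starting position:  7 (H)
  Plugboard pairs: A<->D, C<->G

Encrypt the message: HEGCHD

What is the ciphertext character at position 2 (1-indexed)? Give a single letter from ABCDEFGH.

Char 1 ('H'): step: R->4, L=7; H->plug->H->R->F->L->G->refl->F->L'->E->R'->D->plug->A
Char 2 ('E'): step: R->5, L=7; E->plug->E->R->H->L->H->refl->E->L'->C->R'->F->plug->F

F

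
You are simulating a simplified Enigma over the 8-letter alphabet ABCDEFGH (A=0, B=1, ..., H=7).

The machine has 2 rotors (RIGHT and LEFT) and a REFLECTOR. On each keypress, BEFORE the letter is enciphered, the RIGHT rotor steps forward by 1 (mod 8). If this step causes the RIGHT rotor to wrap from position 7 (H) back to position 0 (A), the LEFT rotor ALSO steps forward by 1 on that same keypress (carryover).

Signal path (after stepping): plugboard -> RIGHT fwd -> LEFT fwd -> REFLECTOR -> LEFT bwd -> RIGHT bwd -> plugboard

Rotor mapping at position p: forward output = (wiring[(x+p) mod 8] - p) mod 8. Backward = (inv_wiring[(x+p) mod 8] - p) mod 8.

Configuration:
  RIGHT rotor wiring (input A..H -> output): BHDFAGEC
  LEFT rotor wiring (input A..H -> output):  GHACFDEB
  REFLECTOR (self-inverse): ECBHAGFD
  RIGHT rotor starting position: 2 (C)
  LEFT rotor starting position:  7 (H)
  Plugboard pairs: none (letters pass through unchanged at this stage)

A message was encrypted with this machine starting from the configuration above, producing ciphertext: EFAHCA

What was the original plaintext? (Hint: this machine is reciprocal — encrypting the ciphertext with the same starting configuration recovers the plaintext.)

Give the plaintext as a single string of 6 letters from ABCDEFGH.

Char 1 ('E'): step: R->3, L=7; E->plug->E->R->H->L->F->refl->G->L'->F->R'->B->plug->B
Char 2 ('F'): step: R->4, L=7; F->plug->F->R->D->L->B->refl->C->L'->A->R'->C->plug->C
Char 3 ('A'): step: R->5, L=7; A->plug->A->R->B->L->H->refl->D->L'->E->R'->D->plug->D
Char 4 ('H'): step: R->6, L=7; H->plug->H->R->A->L->C->refl->B->L'->D->R'->C->plug->C
Char 5 ('C'): step: R->7, L=7; C->plug->C->R->A->L->C->refl->B->L'->D->R'->A->plug->A
Char 6 ('A'): step: R->0, L->0 (L advanced); A->plug->A->R->B->L->H->refl->D->L'->F->R'->D->plug->D

Answer: BCDCAD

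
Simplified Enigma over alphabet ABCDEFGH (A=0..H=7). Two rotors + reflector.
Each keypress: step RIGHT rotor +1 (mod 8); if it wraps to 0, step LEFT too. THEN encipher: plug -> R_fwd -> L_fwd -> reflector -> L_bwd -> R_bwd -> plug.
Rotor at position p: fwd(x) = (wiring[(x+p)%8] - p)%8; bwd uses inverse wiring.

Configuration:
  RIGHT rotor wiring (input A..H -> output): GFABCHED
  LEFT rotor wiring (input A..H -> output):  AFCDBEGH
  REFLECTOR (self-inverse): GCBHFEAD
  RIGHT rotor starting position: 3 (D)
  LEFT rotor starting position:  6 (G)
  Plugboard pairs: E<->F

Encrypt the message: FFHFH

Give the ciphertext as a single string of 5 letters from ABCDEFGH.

Answer: EBFDE

Derivation:
Char 1 ('F'): step: R->4, L=6; F->plug->E->R->C->L->C->refl->B->L'->B->R'->F->plug->E
Char 2 ('F'): step: R->5, L=6; F->plug->E->R->A->L->A->refl->G->L'->H->R'->B->plug->B
Char 3 ('H'): step: R->6, L=6; H->plug->H->R->B->L->B->refl->C->L'->C->R'->E->plug->F
Char 4 ('F'): step: R->7, L=6; F->plug->E->R->C->L->C->refl->B->L'->B->R'->D->plug->D
Char 5 ('H'): step: R->0, L->7 (L advanced); H->plug->H->R->D->L->D->refl->H->L'->H->R'->F->plug->E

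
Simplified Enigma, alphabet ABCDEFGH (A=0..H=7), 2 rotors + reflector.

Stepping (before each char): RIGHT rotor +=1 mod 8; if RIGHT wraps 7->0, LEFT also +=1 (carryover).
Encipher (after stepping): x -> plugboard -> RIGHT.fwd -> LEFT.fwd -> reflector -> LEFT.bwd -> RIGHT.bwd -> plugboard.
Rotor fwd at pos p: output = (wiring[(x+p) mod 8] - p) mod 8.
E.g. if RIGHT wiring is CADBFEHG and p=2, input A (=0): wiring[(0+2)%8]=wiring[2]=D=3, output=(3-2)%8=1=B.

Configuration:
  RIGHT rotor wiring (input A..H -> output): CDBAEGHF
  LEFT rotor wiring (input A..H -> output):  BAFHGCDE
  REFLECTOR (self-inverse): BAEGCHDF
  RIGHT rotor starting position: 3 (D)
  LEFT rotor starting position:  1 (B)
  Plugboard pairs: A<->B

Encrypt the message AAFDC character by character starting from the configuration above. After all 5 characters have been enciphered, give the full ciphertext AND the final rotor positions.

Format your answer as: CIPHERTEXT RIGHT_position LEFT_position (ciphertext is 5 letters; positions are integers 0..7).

Answer: EEGBF 0 2

Derivation:
Char 1 ('A'): step: R->4, L=1; A->plug->B->R->C->L->G->refl->D->L'->G->R'->E->plug->E
Char 2 ('A'): step: R->5, L=1; A->plug->B->R->C->L->G->refl->D->L'->G->R'->E->plug->E
Char 3 ('F'): step: R->6, L=1; F->plug->F->R->C->L->G->refl->D->L'->G->R'->G->plug->G
Char 4 ('D'): step: R->7, L=1; D->plug->D->R->C->L->G->refl->D->L'->G->R'->A->plug->B
Char 5 ('C'): step: R->0, L->2 (L advanced); C->plug->C->R->B->L->F->refl->H->L'->G->R'->F->plug->F
Final: ciphertext=EEGBF, RIGHT=0, LEFT=2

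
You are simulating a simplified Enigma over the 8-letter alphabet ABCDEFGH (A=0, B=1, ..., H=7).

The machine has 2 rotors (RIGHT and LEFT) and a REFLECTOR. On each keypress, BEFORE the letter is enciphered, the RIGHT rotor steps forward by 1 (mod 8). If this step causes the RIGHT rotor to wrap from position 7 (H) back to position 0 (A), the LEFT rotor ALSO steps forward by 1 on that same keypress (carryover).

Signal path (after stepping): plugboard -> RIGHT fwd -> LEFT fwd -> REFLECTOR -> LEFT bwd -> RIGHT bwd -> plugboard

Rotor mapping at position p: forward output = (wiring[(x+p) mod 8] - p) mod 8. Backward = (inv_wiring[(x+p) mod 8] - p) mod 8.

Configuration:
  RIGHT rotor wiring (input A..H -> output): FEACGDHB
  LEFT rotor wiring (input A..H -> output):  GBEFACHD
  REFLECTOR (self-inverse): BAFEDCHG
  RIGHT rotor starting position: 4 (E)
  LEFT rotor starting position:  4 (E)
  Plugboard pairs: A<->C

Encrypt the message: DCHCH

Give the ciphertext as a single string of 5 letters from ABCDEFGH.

Char 1 ('D'): step: R->5, L=4; D->plug->D->R->A->L->E->refl->D->L'->C->R'->B->plug->B
Char 2 ('C'): step: R->6, L=4; C->plug->A->R->B->L->G->refl->H->L'->D->R'->B->plug->B
Char 3 ('H'): step: R->7, L=4; H->plug->H->R->A->L->E->refl->D->L'->C->R'->A->plug->C
Char 4 ('C'): step: R->0, L->5 (L advanced); C->plug->A->R->F->L->H->refl->G->L'->C->R'->D->plug->D
Char 5 ('H'): step: R->1, L=5; H->plug->H->R->E->L->E->refl->D->L'->H->R'->B->plug->B

Answer: BBCDB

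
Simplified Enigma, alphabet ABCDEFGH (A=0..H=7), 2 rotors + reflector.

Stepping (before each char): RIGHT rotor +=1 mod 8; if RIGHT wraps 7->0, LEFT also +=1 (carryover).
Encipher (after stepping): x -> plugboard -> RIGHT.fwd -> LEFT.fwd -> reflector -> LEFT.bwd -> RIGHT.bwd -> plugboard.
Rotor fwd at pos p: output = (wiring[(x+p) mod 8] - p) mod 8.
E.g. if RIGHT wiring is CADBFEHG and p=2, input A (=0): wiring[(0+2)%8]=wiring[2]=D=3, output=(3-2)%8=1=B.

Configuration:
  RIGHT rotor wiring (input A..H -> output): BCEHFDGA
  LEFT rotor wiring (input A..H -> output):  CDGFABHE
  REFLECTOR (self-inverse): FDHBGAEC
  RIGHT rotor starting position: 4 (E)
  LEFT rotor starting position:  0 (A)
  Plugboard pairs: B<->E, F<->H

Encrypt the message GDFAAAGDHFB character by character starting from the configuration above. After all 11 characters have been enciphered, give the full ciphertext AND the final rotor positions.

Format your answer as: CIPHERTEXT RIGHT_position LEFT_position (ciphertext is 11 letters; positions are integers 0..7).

Char 1 ('G'): step: R->5, L=0; G->plug->G->R->C->L->G->refl->E->L'->H->R'->F->plug->H
Char 2 ('D'): step: R->6, L=0; D->plug->D->R->E->L->A->refl->F->L'->D->R'->C->plug->C
Char 3 ('F'): step: R->7, L=0; F->plug->H->R->H->L->E->refl->G->L'->C->R'->B->plug->E
Char 4 ('A'): step: R->0, L->1 (L advanced); A->plug->A->R->B->L->F->refl->A->L'->E->R'->C->plug->C
Char 5 ('A'): step: R->1, L=1; A->plug->A->R->B->L->F->refl->A->L'->E->R'->D->plug->D
Char 6 ('A'): step: R->2, L=1; A->plug->A->R->C->L->E->refl->G->L'->F->R'->B->plug->E
Char 7 ('G'): step: R->3, L=1; G->plug->G->R->H->L->B->refl->D->L'->G->R'->F->plug->H
Char 8 ('D'): step: R->4, L=1; D->plug->D->R->E->L->A->refl->F->L'->B->R'->A->plug->A
Char 9 ('H'): step: R->5, L=1; H->plug->F->R->H->L->B->refl->D->L'->G->R'->A->plug->A
Char 10 ('F'): step: R->6, L=1; F->plug->H->R->F->L->G->refl->E->L'->C->R'->B->plug->E
Char 11 ('B'): step: R->7, L=1; B->plug->E->R->A->L->C->refl->H->L'->D->R'->C->plug->C
Final: ciphertext=HCECDEHAAEC, RIGHT=7, LEFT=1

Answer: HCECDEHAAEC 7 1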